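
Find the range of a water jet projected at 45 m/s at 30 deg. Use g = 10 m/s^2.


Given: v0 = 45 m/s, theta = 30 deg, g = 10 m/s^2
sin(2*30) = sin(60) = sqrt(3)/2
Using R = v0^2 * sin(2*theta) / g
R = 45^2 * (sqrt(3)/2) / 10
R = 2025 * sqrt(3) / 20
R = 405/4*sqrt(3) m

405/4*sqrt(3) m


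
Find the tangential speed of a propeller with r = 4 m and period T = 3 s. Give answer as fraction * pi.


Given: radius r = 4 m, period T = 3 s
Using v = 2*pi*r / T
v = 2*pi*4 / 3
v = 8*pi / 3
v = 8/3*pi m/s

8/3*pi m/s


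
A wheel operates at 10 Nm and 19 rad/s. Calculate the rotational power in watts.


Given: tau = 10 Nm, omega = 19 rad/s
Using P = tau * omega
P = 10 * 19
P = 190 W

190 W


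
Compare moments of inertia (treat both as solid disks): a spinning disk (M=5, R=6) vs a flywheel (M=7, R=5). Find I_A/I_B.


Given: M1=5 kg, R1=6 m, M2=7 kg, R2=5 m
For a disk: I = (1/2)*M*R^2, so I_A/I_B = (M1*R1^2)/(M2*R2^2)
M1*R1^2 = 5*36 = 180
M2*R2^2 = 7*25 = 175
I_A/I_B = 180/175 = 36/35

36/35


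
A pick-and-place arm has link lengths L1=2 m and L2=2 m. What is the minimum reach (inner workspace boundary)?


Given: L1 = 2 m, L2 = 2 m
For a 2-link planar arm, min reach = |L1 - L2| (second link folded back)
Min reach = |2 - 2|
Min reach = 0 m

0 m


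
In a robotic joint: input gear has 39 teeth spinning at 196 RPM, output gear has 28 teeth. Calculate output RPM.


Given: N1 = 39 teeth, w1 = 196 RPM, N2 = 28 teeth
Using N1*w1 = N2*w2
w2 = N1*w1 / N2
w2 = 39*196 / 28
w2 = 7644 / 28
w2 = 273 RPM

273 RPM


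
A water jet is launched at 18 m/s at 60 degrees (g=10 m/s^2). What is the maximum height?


Given: v0 = 18 m/s, theta = 60 deg, g = 10 m/s^2
sin^2(60) = 3/4
Using H = v0^2 * sin^2(theta) / (2*g)
H = 18^2 * 3/4 / (2*10)
H = 324 * 3/4 / 20
H = 243 / 20
H = 243/20 m

243/20 m


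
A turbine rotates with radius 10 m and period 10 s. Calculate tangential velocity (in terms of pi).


Given: radius r = 10 m, period T = 10 s
Using v = 2*pi*r / T
v = 2*pi*10 / 10
v = 20*pi / 10
v = 2*pi m/s

2*pi m/s


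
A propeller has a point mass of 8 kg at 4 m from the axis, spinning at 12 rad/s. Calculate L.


Given: m = 8 kg, r = 4 m, omega = 12 rad/s
For a point mass: I = m*r^2
I = 8*4^2 = 8*16 = 128
L = I*omega = 128*12
L = 1536 kg*m^2/s

1536 kg*m^2/s


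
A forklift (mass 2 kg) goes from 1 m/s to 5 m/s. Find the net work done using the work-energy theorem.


Given: m = 2 kg, v0 = 1 m/s, v = 5 m/s
Using W = (1/2)*m*(v^2 - v0^2)
v^2 = 5^2 = 25
v0^2 = 1^2 = 1
v^2 - v0^2 = 25 - 1 = 24
W = (1/2)*2*24 = 24 J

24 J


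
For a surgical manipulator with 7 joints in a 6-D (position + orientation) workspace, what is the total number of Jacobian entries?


Given: task space dimension = 6, joints = 7
Jacobian is a 6 x 7 matrix
Total entries = rows * columns
Total = 6 * 7
Total = 42

42


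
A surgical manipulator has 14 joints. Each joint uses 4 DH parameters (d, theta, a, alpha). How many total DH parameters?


Given: 14 joints, 4 DH parameters per joint (d, theta, a, alpha)
Total DH parameters = number_of_joints * 4
Total = 14 * 4
Total = 56

56


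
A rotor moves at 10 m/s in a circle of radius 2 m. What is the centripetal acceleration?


Given: v = 10 m/s, r = 2 m
Using a_c = v^2 / r
a_c = 10^2 / 2
a_c = 100 / 2
a_c = 50 m/s^2

50 m/s^2


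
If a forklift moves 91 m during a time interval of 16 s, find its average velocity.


Given: distance d = 91 m, time t = 16 s
Using v = d / t
v = 91 / 16
v = 91/16 m/s

91/16 m/s


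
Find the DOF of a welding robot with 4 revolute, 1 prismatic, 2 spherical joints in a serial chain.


Given: serial robot with 4 revolute, 1 prismatic, 2 spherical joints
DOF contribution per joint type: revolute=1, prismatic=1, spherical=3, fixed=0
DOF = 4*1 + 1*1 + 2*3
DOF = 11

11


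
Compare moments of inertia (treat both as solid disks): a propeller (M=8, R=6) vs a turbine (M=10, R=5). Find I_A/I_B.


Given: M1=8 kg, R1=6 m, M2=10 kg, R2=5 m
For a disk: I = (1/2)*M*R^2, so I_A/I_B = (M1*R1^2)/(M2*R2^2)
M1*R1^2 = 8*36 = 288
M2*R2^2 = 10*25 = 250
I_A/I_B = 288/250 = 144/125

144/125


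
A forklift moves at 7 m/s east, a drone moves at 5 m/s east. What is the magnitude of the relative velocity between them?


Given: v_A = 7 m/s east, v_B = 5 m/s east
Both move in the same direction; relative speed = |v_A - v_B|
|7 - 5| = |2|
= 2 m/s

2 m/s


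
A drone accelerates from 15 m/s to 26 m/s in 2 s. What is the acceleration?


Given: initial velocity v0 = 15 m/s, final velocity v = 26 m/s, time t = 2 s
Using a = (v - v0) / t
a = (26 - 15) / 2
a = 11 / 2
a = 11/2 m/s^2

11/2 m/s^2


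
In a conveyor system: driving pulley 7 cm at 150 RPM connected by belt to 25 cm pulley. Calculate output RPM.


Given: D1 = 7 cm, w1 = 150 RPM, D2 = 25 cm
Using D1*w1 = D2*w2
w2 = D1*w1 / D2
w2 = 7*150 / 25
w2 = 1050 / 25
w2 = 42 RPM

42 RPM


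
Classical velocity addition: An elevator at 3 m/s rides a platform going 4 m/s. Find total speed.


Given: object velocity = 3 m/s, platform velocity = 4 m/s (same direction)
Using classical velocity addition: v_total = v_object + v_platform
v_total = 3 + 4
v_total = 7 m/s

7 m/s


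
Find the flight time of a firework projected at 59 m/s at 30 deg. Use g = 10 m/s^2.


Given: v0 = 59 m/s, theta = 30 deg, g = 10 m/s^2
sin(30) = 1/2
Using T = 2*v0*sin(theta) / g
T = 2*59*1/2 / 10
T = 59 / 10
T = 59/10 s

59/10 s


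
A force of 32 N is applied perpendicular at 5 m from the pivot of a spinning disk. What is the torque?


Given: F = 32 N, r = 5 m, angle = 90 deg (perpendicular)
Using tau = F * r * sin(90)
sin(90) = 1
tau = 32 * 5 * 1
tau = 160 Nm

160 Nm


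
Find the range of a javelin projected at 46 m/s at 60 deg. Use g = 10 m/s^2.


Given: v0 = 46 m/s, theta = 60 deg, g = 10 m/s^2
sin(2*60) = sin(120) = sqrt(3)/2
Using R = v0^2 * sin(2*theta) / g
R = 46^2 * (sqrt(3)/2) / 10
R = 2116 * sqrt(3) / 20
R = 529/5*sqrt(3) m

529/5*sqrt(3) m


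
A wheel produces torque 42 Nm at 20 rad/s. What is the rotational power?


Given: tau = 42 Nm, omega = 20 rad/s
Using P = tau * omega
P = 42 * 20
P = 840 W

840 W


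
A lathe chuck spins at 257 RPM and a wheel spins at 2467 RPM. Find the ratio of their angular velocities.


Given: RPM_A = 257, RPM_B = 2467
omega = 2*pi*RPM/60, so omega_A/omega_B = RPM_A / RPM_B
omega_A/omega_B = 257 / 2467
omega_A/omega_B = 257/2467

257/2467


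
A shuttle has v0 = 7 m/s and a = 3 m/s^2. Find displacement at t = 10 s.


Given: v0 = 7 m/s, a = 3 m/s^2, t = 10 s
Using s = v0*t + (1/2)*a*t^2
s = 7*10 + (1/2)*3*10^2
s = 70 + (1/2)*300
s = 70 + 150
s = 220

220 m


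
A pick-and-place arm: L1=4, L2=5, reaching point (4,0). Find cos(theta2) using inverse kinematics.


Given: L1 = 4, L2 = 5, target (x, y) = (4, 0)
Using cos(theta2) = (x^2 + y^2 - L1^2 - L2^2) / (2*L1*L2)
x^2 + y^2 = 4^2 + 0 = 16
L1^2 + L2^2 = 16 + 25 = 41
Numerator = 16 - 41 = -25
Denominator = 2*4*5 = 40
cos(theta2) = -25/40 = -5/8

-5/8


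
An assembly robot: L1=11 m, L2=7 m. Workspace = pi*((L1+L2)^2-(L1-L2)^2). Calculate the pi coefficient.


Given: L1 = 11, L2 = 7
(L1+L2)^2 = (18)^2 = 324
(L1-L2)^2 = (4)^2 = 16
Difference = 324 - 16 = 308
This equals 4*L1*L2 = 4*11*7 = 308
Workspace area = 308*pi

308


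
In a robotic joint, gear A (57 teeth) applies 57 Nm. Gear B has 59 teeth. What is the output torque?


Given: N1 = 57, N2 = 59, T1 = 57 Nm
Using T2/T1 = N2/N1
T2 = T1 * N2 / N1
T2 = 57 * 59 / 57
T2 = 3363 / 57
T2 = 59 Nm

59 Nm


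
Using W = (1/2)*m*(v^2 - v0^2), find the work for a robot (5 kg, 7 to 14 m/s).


Given: m = 5 kg, v0 = 7 m/s, v = 14 m/s
Using W = (1/2)*m*(v^2 - v0^2)
v^2 = 14^2 = 196
v0^2 = 7^2 = 49
v^2 - v0^2 = 196 - 49 = 147
W = (1/2)*5*147 = 735/2 J

735/2 J


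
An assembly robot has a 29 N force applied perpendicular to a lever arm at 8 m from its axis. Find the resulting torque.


Given: F = 29 N, r = 8 m, angle = 90 deg (perpendicular)
Using tau = F * r * sin(90)
sin(90) = 1
tau = 29 * 8 * 1
tau = 232 Nm

232 Nm


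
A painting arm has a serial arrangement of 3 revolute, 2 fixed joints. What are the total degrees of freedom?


Given: serial robot with 3 revolute, 2 fixed joints
DOF contribution per joint type: revolute=1, prismatic=1, spherical=3, fixed=0
DOF = 3*1 + 2*0
DOF = 3

3


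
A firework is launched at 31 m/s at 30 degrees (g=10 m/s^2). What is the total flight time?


Given: v0 = 31 m/s, theta = 30 deg, g = 10 m/s^2
sin(30) = 1/2
Using T = 2*v0*sin(theta) / g
T = 2*31*1/2 / 10
T = 31 / 10
T = 31/10 s

31/10 s


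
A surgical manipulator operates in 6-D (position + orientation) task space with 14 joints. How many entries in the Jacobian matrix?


Given: task space dimension = 6, joints = 14
Jacobian is a 6 x 14 matrix
Total entries = rows * columns
Total = 6 * 14
Total = 84

84


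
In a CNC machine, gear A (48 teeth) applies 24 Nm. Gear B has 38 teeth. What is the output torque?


Given: N1 = 48, N2 = 38, T1 = 24 Nm
Using T2/T1 = N2/N1
T2 = T1 * N2 / N1
T2 = 24 * 38 / 48
T2 = 912 / 48
T2 = 19 Nm

19 Nm


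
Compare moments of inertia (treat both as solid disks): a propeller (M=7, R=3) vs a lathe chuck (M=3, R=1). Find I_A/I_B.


Given: M1=7 kg, R1=3 m, M2=3 kg, R2=1 m
For a disk: I = (1/2)*M*R^2, so I_A/I_B = (M1*R1^2)/(M2*R2^2)
M1*R1^2 = 7*9 = 63
M2*R2^2 = 3*1 = 3
I_A/I_B = 63/3 = 21

21


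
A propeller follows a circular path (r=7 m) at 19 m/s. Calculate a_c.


Given: v = 19 m/s, r = 7 m
Using a_c = v^2 / r
a_c = 19^2 / 7
a_c = 361 / 7
a_c = 361/7 m/s^2

361/7 m/s^2


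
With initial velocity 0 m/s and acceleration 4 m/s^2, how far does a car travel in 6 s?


Given: v0 = 0 m/s, a = 4 m/s^2, t = 6 s
Using s = v0*t + (1/2)*a*t^2
s = 0*6 + (1/2)*4*6^2
s = 0 + (1/2)*144
s = 0 + 72
s = 72

72 m


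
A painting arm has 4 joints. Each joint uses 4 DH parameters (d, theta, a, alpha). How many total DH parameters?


Given: 4 joints, 4 DH parameters per joint (d, theta, a, alpha)
Total DH parameters = number_of_joints * 4
Total = 4 * 4
Total = 16

16


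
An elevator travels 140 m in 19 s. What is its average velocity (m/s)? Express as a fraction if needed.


Given: distance d = 140 m, time t = 19 s
Using v = d / t
v = 140 / 19
v = 140/19 m/s

140/19 m/s


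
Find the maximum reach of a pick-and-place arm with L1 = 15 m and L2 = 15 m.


Given: L1 = 15 m, L2 = 15 m
For a 2-link planar arm, max reach = L1 + L2 (fully extended)
Max reach = 15 + 15
Max reach = 30 m

30 m


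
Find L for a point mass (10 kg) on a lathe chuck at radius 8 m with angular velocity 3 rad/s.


Given: m = 10 kg, r = 8 m, omega = 3 rad/s
For a point mass: I = m*r^2
I = 10*8^2 = 10*64 = 640
L = I*omega = 640*3
L = 1920 kg*m^2/s

1920 kg*m^2/s


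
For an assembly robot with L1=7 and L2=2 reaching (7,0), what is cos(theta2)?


Given: L1 = 7, L2 = 2, target (x, y) = (7, 0)
Using cos(theta2) = (x^2 + y^2 - L1^2 - L2^2) / (2*L1*L2)
x^2 + y^2 = 7^2 + 0 = 49
L1^2 + L2^2 = 49 + 4 = 53
Numerator = 49 - 53 = -4
Denominator = 2*7*2 = 28
cos(theta2) = -4/28 = -1/7

-1/7


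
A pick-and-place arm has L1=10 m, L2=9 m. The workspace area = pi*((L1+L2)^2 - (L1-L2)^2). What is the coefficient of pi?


Given: L1 = 10, L2 = 9
(L1+L2)^2 = (19)^2 = 361
(L1-L2)^2 = (1)^2 = 1
Difference = 361 - 1 = 360
This equals 4*L1*L2 = 4*10*9 = 360
Workspace area = 360*pi

360


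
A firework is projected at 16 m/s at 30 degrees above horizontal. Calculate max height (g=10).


Given: v0 = 16 m/s, theta = 30 deg, g = 10 m/s^2
sin^2(30) = 1/4
Using H = v0^2 * sin^2(theta) / (2*g)
H = 16^2 * 1/4 / (2*10)
H = 256 * 1/4 / 20
H = 64 / 20
H = 16/5 m

16/5 m


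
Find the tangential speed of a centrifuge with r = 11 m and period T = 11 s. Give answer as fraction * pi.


Given: radius r = 11 m, period T = 11 s
Using v = 2*pi*r / T
v = 2*pi*11 / 11
v = 22*pi / 11
v = 2*pi m/s

2*pi m/s


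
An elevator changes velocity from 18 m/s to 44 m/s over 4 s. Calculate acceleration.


Given: initial velocity v0 = 18 m/s, final velocity v = 44 m/s, time t = 4 s
Using a = (v - v0) / t
a = (44 - 18) / 4
a = 26 / 4
a = 13/2 m/s^2

13/2 m/s^2


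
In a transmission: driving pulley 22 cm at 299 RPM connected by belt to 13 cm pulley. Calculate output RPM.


Given: D1 = 22 cm, w1 = 299 RPM, D2 = 13 cm
Using D1*w1 = D2*w2
w2 = D1*w1 / D2
w2 = 22*299 / 13
w2 = 6578 / 13
w2 = 506 RPM

506 RPM


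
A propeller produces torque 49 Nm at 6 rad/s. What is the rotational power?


Given: tau = 49 Nm, omega = 6 rad/s
Using P = tau * omega
P = 49 * 6
P = 294 W

294 W


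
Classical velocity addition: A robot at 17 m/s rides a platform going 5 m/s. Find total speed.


Given: object velocity = 17 m/s, platform velocity = 5 m/s (same direction)
Using classical velocity addition: v_total = v_object + v_platform
v_total = 17 + 5
v_total = 22 m/s

22 m/s


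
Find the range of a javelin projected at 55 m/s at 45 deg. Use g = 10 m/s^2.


Given: v0 = 55 m/s, theta = 45 deg, g = 10 m/s^2
sin(2*45) = sin(90) = 1
Using R = v0^2 * sin(2*theta) / g
R = 55^2 * 1 / 10
R = 3025 / 10
R = 605/2 m

605/2 m


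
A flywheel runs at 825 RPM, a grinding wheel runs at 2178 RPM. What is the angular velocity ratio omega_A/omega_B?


Given: RPM_A = 825, RPM_B = 2178
omega = 2*pi*RPM/60, so omega_A/omega_B = RPM_A / RPM_B
omega_A/omega_B = 825 / 2178
omega_A/omega_B = 25/66

25/66


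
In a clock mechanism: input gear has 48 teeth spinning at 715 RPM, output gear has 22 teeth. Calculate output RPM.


Given: N1 = 48 teeth, w1 = 715 RPM, N2 = 22 teeth
Using N1*w1 = N2*w2
w2 = N1*w1 / N2
w2 = 48*715 / 22
w2 = 34320 / 22
w2 = 1560 RPM

1560 RPM


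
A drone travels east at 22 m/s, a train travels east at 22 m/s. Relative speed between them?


Given: v_A = 22 m/s east, v_B = 22 m/s east
Both move in the same direction; relative speed = |v_A - v_B|
|22 - 22| = |0|
= 0 m/s

0 m/s


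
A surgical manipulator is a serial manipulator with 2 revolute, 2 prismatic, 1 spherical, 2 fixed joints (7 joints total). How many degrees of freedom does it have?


Given: serial robot with 2 revolute, 2 prismatic, 1 spherical, 2 fixed joints
DOF contribution per joint type: revolute=1, prismatic=1, spherical=3, fixed=0
DOF = 2*1 + 2*1 + 1*3 + 2*0
DOF = 7

7


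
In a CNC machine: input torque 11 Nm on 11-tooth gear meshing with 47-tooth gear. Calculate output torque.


Given: N1 = 11, N2 = 47, T1 = 11 Nm
Using T2/T1 = N2/N1
T2 = T1 * N2 / N1
T2 = 11 * 47 / 11
T2 = 517 / 11
T2 = 47 Nm

47 Nm


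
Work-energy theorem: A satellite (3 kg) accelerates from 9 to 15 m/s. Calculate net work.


Given: m = 3 kg, v0 = 9 m/s, v = 15 m/s
Using W = (1/2)*m*(v^2 - v0^2)
v^2 = 15^2 = 225
v0^2 = 9^2 = 81
v^2 - v0^2 = 225 - 81 = 144
W = (1/2)*3*144 = 216 J

216 J


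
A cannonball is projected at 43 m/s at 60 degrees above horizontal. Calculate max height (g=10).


Given: v0 = 43 m/s, theta = 60 deg, g = 10 m/s^2
sin^2(60) = 3/4
Using H = v0^2 * sin^2(theta) / (2*g)
H = 43^2 * 3/4 / (2*10)
H = 1849 * 3/4 / 20
H = 5547/4 / 20
H = 5547/80 m

5547/80 m


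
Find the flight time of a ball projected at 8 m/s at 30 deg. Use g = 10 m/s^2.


Given: v0 = 8 m/s, theta = 30 deg, g = 10 m/s^2
sin(30) = 1/2
Using T = 2*v0*sin(theta) / g
T = 2*8*1/2 / 10
T = 8 / 10
T = 4/5 s

4/5 s


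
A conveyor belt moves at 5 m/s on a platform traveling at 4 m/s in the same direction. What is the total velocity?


Given: object velocity = 5 m/s, platform velocity = 4 m/s (same direction)
Using classical velocity addition: v_total = v_object + v_platform
v_total = 5 + 4
v_total = 9 m/s

9 m/s


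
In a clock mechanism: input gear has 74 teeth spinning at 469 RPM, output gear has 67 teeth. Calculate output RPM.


Given: N1 = 74 teeth, w1 = 469 RPM, N2 = 67 teeth
Using N1*w1 = N2*w2
w2 = N1*w1 / N2
w2 = 74*469 / 67
w2 = 34706 / 67
w2 = 518 RPM

518 RPM


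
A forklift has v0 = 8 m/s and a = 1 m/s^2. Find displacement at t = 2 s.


Given: v0 = 8 m/s, a = 1 m/s^2, t = 2 s
Using s = v0*t + (1/2)*a*t^2
s = 8*2 + (1/2)*1*2^2
s = 16 + (1/2)*4
s = 16 + 2
s = 18

18 m


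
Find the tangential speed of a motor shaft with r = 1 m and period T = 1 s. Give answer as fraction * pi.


Given: radius r = 1 m, period T = 1 s
Using v = 2*pi*r / T
v = 2*pi*1 / 1
v = 2*pi / 1
v = 2*pi m/s

2*pi m/s


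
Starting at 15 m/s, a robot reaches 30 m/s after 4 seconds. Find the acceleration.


Given: initial velocity v0 = 15 m/s, final velocity v = 30 m/s, time t = 4 s
Using a = (v - v0) / t
a = (30 - 15) / 4
a = 15 / 4
a = 15/4 m/s^2

15/4 m/s^2


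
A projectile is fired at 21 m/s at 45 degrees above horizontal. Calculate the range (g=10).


Given: v0 = 21 m/s, theta = 45 deg, g = 10 m/s^2
sin(2*45) = sin(90) = 1
Using R = v0^2 * sin(2*theta) / g
R = 21^2 * 1 / 10
R = 441 / 10
R = 441/10 m

441/10 m


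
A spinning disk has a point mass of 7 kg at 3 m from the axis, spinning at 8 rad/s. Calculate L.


Given: m = 7 kg, r = 3 m, omega = 8 rad/s
For a point mass: I = m*r^2
I = 7*3^2 = 7*9 = 63
L = I*omega = 63*8
L = 504 kg*m^2/s

504 kg*m^2/s


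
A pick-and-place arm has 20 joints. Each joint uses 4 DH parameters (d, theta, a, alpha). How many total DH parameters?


Given: 20 joints, 4 DH parameters per joint (d, theta, a, alpha)
Total DH parameters = number_of_joints * 4
Total = 20 * 4
Total = 80

80


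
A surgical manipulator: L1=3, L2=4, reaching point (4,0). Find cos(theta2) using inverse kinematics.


Given: L1 = 3, L2 = 4, target (x, y) = (4, 0)
Using cos(theta2) = (x^2 + y^2 - L1^2 - L2^2) / (2*L1*L2)
x^2 + y^2 = 4^2 + 0 = 16
L1^2 + L2^2 = 9 + 16 = 25
Numerator = 16 - 25 = -9
Denominator = 2*3*4 = 24
cos(theta2) = -9/24 = -3/8

-3/8


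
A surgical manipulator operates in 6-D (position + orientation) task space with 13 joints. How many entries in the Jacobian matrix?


Given: task space dimension = 6, joints = 13
Jacobian is a 6 x 13 matrix
Total entries = rows * columns
Total = 6 * 13
Total = 78

78


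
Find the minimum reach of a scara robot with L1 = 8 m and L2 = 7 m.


Given: L1 = 8 m, L2 = 7 m
For a 2-link planar arm, min reach = |L1 - L2| (second link folded back)
Min reach = |8 - 7|
Min reach = 1 m

1 m


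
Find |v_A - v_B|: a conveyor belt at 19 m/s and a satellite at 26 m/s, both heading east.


Given: v_A = 19 m/s east, v_B = 26 m/s east
Both move in the same direction; relative speed = |v_A - v_B|
|19 - 26| = |-7|
= 7 m/s

7 m/s


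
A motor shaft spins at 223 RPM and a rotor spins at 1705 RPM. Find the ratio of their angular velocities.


Given: RPM_A = 223, RPM_B = 1705
omega = 2*pi*RPM/60, so omega_A/omega_B = RPM_A / RPM_B
omega_A/omega_B = 223 / 1705
omega_A/omega_B = 223/1705

223/1705


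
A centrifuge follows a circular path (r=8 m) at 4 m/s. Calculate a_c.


Given: v = 4 m/s, r = 8 m
Using a_c = v^2 / r
a_c = 4^2 / 8
a_c = 16 / 8
a_c = 2 m/s^2

2 m/s^2


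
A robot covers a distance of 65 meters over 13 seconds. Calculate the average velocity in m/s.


Given: distance d = 65 m, time t = 13 s
Using v = d / t
v = 65 / 13
v = 5 m/s

5 m/s


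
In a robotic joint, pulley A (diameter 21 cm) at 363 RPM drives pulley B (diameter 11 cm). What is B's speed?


Given: D1 = 21 cm, w1 = 363 RPM, D2 = 11 cm
Using D1*w1 = D2*w2
w2 = D1*w1 / D2
w2 = 21*363 / 11
w2 = 7623 / 11
w2 = 693 RPM

693 RPM


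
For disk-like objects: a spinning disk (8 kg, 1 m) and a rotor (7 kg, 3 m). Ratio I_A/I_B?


Given: M1=8 kg, R1=1 m, M2=7 kg, R2=3 m
For a disk: I = (1/2)*M*R^2, so I_A/I_B = (M1*R1^2)/(M2*R2^2)
M1*R1^2 = 8*1 = 8
M2*R2^2 = 7*9 = 63
I_A/I_B = 8/63 = 8/63

8/63


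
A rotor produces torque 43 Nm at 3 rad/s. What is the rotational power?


Given: tau = 43 Nm, omega = 3 rad/s
Using P = tau * omega
P = 43 * 3
P = 129 W

129 W


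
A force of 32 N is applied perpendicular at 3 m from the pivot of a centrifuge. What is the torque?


Given: F = 32 N, r = 3 m, angle = 90 deg (perpendicular)
Using tau = F * r * sin(90)
sin(90) = 1
tau = 32 * 3 * 1
tau = 96 Nm

96 Nm


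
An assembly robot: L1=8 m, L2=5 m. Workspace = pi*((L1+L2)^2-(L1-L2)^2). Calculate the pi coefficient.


Given: L1 = 8, L2 = 5
(L1+L2)^2 = (13)^2 = 169
(L1-L2)^2 = (3)^2 = 9
Difference = 169 - 9 = 160
This equals 4*L1*L2 = 4*8*5 = 160
Workspace area = 160*pi

160


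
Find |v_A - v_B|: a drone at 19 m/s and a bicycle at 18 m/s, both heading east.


Given: v_A = 19 m/s east, v_B = 18 m/s east
Both move in the same direction; relative speed = |v_A - v_B|
|19 - 18| = |1|
= 1 m/s

1 m/s


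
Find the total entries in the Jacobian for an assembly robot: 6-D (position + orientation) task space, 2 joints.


Given: task space dimension = 6, joints = 2
Jacobian is a 6 x 2 matrix
Total entries = rows * columns
Total = 6 * 2
Total = 12

12


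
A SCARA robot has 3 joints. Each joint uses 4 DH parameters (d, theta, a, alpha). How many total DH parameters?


Given: 3 joints, 4 DH parameters per joint (d, theta, a, alpha)
Total DH parameters = number_of_joints * 4
Total = 3 * 4
Total = 12

12


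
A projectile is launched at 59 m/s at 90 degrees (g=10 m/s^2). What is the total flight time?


Given: v0 = 59 m/s, theta = 90 deg, g = 10 m/s^2
sin(90) = 1
Using T = 2*v0*sin(theta) / g
T = 2*59*1 / 10
T = 118 / 10
T = 59/5 s

59/5 s


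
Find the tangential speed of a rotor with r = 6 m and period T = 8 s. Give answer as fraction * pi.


Given: radius r = 6 m, period T = 8 s
Using v = 2*pi*r / T
v = 2*pi*6 / 8
v = 12*pi / 8
v = 3/2*pi m/s

3/2*pi m/s


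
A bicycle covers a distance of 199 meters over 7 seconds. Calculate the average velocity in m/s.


Given: distance d = 199 m, time t = 7 s
Using v = d / t
v = 199 / 7
v = 199/7 m/s

199/7 m/s


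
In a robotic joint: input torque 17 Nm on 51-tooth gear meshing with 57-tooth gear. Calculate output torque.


Given: N1 = 51, N2 = 57, T1 = 17 Nm
Using T2/T1 = N2/N1
T2 = T1 * N2 / N1
T2 = 17 * 57 / 51
T2 = 969 / 51
T2 = 19 Nm

19 Nm


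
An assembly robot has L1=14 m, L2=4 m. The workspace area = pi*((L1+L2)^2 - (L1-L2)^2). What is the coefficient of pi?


Given: L1 = 14, L2 = 4
(L1+L2)^2 = (18)^2 = 324
(L1-L2)^2 = (10)^2 = 100
Difference = 324 - 100 = 224
This equals 4*L1*L2 = 4*14*4 = 224
Workspace area = 224*pi

224


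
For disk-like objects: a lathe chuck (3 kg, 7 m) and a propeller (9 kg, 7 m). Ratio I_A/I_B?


Given: M1=3 kg, R1=7 m, M2=9 kg, R2=7 m
For a disk: I = (1/2)*M*R^2, so I_A/I_B = (M1*R1^2)/(M2*R2^2)
M1*R1^2 = 3*49 = 147
M2*R2^2 = 9*49 = 441
I_A/I_B = 147/441 = 1/3

1/3


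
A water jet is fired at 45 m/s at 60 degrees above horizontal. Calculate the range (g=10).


Given: v0 = 45 m/s, theta = 60 deg, g = 10 m/s^2
sin(2*60) = sin(120) = sqrt(3)/2
Using R = v0^2 * sin(2*theta) / g
R = 45^2 * (sqrt(3)/2) / 10
R = 2025 * sqrt(3) / 20
R = 405/4*sqrt(3) m

405/4*sqrt(3) m


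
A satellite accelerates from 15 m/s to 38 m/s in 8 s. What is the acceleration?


Given: initial velocity v0 = 15 m/s, final velocity v = 38 m/s, time t = 8 s
Using a = (v - v0) / t
a = (38 - 15) / 8
a = 23 / 8
a = 23/8 m/s^2

23/8 m/s^2


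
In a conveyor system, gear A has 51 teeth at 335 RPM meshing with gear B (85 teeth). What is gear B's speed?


Given: N1 = 51 teeth, w1 = 335 RPM, N2 = 85 teeth
Using N1*w1 = N2*w2
w2 = N1*w1 / N2
w2 = 51*335 / 85
w2 = 17085 / 85
w2 = 201 RPM

201 RPM


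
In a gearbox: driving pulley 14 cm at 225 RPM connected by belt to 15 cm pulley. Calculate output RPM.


Given: D1 = 14 cm, w1 = 225 RPM, D2 = 15 cm
Using D1*w1 = D2*w2
w2 = D1*w1 / D2
w2 = 14*225 / 15
w2 = 3150 / 15
w2 = 210 RPM

210 RPM


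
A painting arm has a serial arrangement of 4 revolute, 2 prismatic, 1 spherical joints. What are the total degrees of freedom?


Given: serial robot with 4 revolute, 2 prismatic, 1 spherical joints
DOF contribution per joint type: revolute=1, prismatic=1, spherical=3, fixed=0
DOF = 4*1 + 2*1 + 1*3
DOF = 9

9


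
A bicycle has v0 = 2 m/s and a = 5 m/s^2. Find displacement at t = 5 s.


Given: v0 = 2 m/s, a = 5 m/s^2, t = 5 s
Using s = v0*t + (1/2)*a*t^2
s = 2*5 + (1/2)*5*5^2
s = 10 + (1/2)*125
s = 10 + 125/2
s = 145/2

145/2 m


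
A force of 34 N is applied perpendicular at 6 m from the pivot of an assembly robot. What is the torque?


Given: F = 34 N, r = 6 m, angle = 90 deg (perpendicular)
Using tau = F * r * sin(90)
sin(90) = 1
tau = 34 * 6 * 1
tau = 204 Nm

204 Nm


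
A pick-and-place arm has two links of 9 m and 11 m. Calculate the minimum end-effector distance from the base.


Given: L1 = 9 m, L2 = 11 m
For a 2-link planar arm, min reach = |L1 - L2| (second link folded back)
Min reach = |9 - 11|
Min reach = 2 m

2 m


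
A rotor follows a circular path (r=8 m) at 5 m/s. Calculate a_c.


Given: v = 5 m/s, r = 8 m
Using a_c = v^2 / r
a_c = 5^2 / 8
a_c = 25 / 8
a_c = 25/8 m/s^2

25/8 m/s^2


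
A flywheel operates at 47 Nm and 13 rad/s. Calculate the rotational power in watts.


Given: tau = 47 Nm, omega = 13 rad/s
Using P = tau * omega
P = 47 * 13
P = 611 W

611 W


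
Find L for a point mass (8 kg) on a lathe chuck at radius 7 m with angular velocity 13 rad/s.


Given: m = 8 kg, r = 7 m, omega = 13 rad/s
For a point mass: I = m*r^2
I = 8*7^2 = 8*49 = 392
L = I*omega = 392*13
L = 5096 kg*m^2/s

5096 kg*m^2/s


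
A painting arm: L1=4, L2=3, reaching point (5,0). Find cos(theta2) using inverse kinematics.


Given: L1 = 4, L2 = 3, target (x, y) = (5, 0)
Using cos(theta2) = (x^2 + y^2 - L1^2 - L2^2) / (2*L1*L2)
x^2 + y^2 = 5^2 + 0 = 25
L1^2 + L2^2 = 16 + 9 = 25
Numerator = 25 - 25 = 0
Denominator = 2*4*3 = 24
cos(theta2) = 0/24 = 0

0


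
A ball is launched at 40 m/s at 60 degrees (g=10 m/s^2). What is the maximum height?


Given: v0 = 40 m/s, theta = 60 deg, g = 10 m/s^2
sin^2(60) = 3/4
Using H = v0^2 * sin^2(theta) / (2*g)
H = 40^2 * 3/4 / (2*10)
H = 1600 * 3/4 / 20
H = 1200 / 20
H = 60 m

60 m


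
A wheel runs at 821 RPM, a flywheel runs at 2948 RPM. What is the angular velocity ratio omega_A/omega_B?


Given: RPM_A = 821, RPM_B = 2948
omega = 2*pi*RPM/60, so omega_A/omega_B = RPM_A / RPM_B
omega_A/omega_B = 821 / 2948
omega_A/omega_B = 821/2948

821/2948


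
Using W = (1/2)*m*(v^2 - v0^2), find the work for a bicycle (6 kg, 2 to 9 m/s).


Given: m = 6 kg, v0 = 2 m/s, v = 9 m/s
Using W = (1/2)*m*(v^2 - v0^2)
v^2 = 9^2 = 81
v0^2 = 2^2 = 4
v^2 - v0^2 = 81 - 4 = 77
W = (1/2)*6*77 = 231 J

231 J


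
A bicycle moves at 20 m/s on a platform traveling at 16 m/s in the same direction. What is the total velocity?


Given: object velocity = 20 m/s, platform velocity = 16 m/s (same direction)
Using classical velocity addition: v_total = v_object + v_platform
v_total = 20 + 16
v_total = 36 m/s

36 m/s


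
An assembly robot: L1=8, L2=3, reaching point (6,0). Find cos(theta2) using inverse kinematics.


Given: L1 = 8, L2 = 3, target (x, y) = (6, 0)
Using cos(theta2) = (x^2 + y^2 - L1^2 - L2^2) / (2*L1*L2)
x^2 + y^2 = 6^2 + 0 = 36
L1^2 + L2^2 = 64 + 9 = 73
Numerator = 36 - 73 = -37
Denominator = 2*8*3 = 48
cos(theta2) = -37/48 = -37/48

-37/48


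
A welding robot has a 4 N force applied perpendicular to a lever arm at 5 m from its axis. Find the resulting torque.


Given: F = 4 N, r = 5 m, angle = 90 deg (perpendicular)
Using tau = F * r * sin(90)
sin(90) = 1
tau = 4 * 5 * 1
tau = 20 Nm

20 Nm


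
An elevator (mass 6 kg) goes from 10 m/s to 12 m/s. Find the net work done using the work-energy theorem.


Given: m = 6 kg, v0 = 10 m/s, v = 12 m/s
Using W = (1/2)*m*(v^2 - v0^2)
v^2 = 12^2 = 144
v0^2 = 10^2 = 100
v^2 - v0^2 = 144 - 100 = 44
W = (1/2)*6*44 = 132 J

132 J


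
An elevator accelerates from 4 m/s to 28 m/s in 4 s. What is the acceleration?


Given: initial velocity v0 = 4 m/s, final velocity v = 28 m/s, time t = 4 s
Using a = (v - v0) / t
a = (28 - 4) / 4
a = 24 / 4
a = 6 m/s^2

6 m/s^2


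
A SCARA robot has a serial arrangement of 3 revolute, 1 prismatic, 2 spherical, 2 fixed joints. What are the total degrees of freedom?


Given: serial robot with 3 revolute, 1 prismatic, 2 spherical, 2 fixed joints
DOF contribution per joint type: revolute=1, prismatic=1, spherical=3, fixed=0
DOF = 3*1 + 1*1 + 2*3 + 2*0
DOF = 10

10


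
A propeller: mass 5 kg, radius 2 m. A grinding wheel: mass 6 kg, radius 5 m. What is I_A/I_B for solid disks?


Given: M1=5 kg, R1=2 m, M2=6 kg, R2=5 m
For a disk: I = (1/2)*M*R^2, so I_A/I_B = (M1*R1^2)/(M2*R2^2)
M1*R1^2 = 5*4 = 20
M2*R2^2 = 6*25 = 150
I_A/I_B = 20/150 = 2/15

2/15


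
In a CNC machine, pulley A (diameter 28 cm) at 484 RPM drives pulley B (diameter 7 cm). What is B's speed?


Given: D1 = 28 cm, w1 = 484 RPM, D2 = 7 cm
Using D1*w1 = D2*w2
w2 = D1*w1 / D2
w2 = 28*484 / 7
w2 = 13552 / 7
w2 = 1936 RPM

1936 RPM


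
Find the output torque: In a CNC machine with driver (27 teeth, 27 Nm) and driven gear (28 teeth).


Given: N1 = 27, N2 = 28, T1 = 27 Nm
Using T2/T1 = N2/N1
T2 = T1 * N2 / N1
T2 = 27 * 28 / 27
T2 = 756 / 27
T2 = 28 Nm

28 Nm


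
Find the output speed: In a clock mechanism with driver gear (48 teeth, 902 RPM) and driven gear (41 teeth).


Given: N1 = 48 teeth, w1 = 902 RPM, N2 = 41 teeth
Using N1*w1 = N2*w2
w2 = N1*w1 / N2
w2 = 48*902 / 41
w2 = 43296 / 41
w2 = 1056 RPM

1056 RPM


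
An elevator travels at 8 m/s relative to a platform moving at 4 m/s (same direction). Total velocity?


Given: object velocity = 8 m/s, platform velocity = 4 m/s (same direction)
Using classical velocity addition: v_total = v_object + v_platform
v_total = 8 + 4
v_total = 12 m/s

12 m/s


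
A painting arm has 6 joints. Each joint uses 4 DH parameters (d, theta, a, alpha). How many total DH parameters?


Given: 6 joints, 4 DH parameters per joint (d, theta, a, alpha)
Total DH parameters = number_of_joints * 4
Total = 6 * 4
Total = 24

24


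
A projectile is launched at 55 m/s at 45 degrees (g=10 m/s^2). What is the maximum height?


Given: v0 = 55 m/s, theta = 45 deg, g = 10 m/s^2
sin^2(45) = 1/2
Using H = v0^2 * sin^2(theta) / (2*g)
H = 55^2 * 1/2 / (2*10)
H = 3025 * 1/2 / 20
H = 3025/2 / 20
H = 605/8 m

605/8 m


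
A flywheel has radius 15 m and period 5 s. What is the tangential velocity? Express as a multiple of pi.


Given: radius r = 15 m, period T = 5 s
Using v = 2*pi*r / T
v = 2*pi*15 / 5
v = 30*pi / 5
v = 6*pi m/s

6*pi m/s


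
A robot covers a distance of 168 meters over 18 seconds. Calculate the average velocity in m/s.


Given: distance d = 168 m, time t = 18 s
Using v = d / t
v = 168 / 18
v = 28/3 m/s

28/3 m/s


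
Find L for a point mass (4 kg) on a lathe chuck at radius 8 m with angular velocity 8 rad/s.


Given: m = 4 kg, r = 8 m, omega = 8 rad/s
For a point mass: I = m*r^2
I = 4*8^2 = 4*64 = 256
L = I*omega = 256*8
L = 2048 kg*m^2/s

2048 kg*m^2/s


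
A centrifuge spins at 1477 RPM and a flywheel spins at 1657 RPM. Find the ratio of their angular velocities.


Given: RPM_A = 1477, RPM_B = 1657
omega = 2*pi*RPM/60, so omega_A/omega_B = RPM_A / RPM_B
omega_A/omega_B = 1477 / 1657
omega_A/omega_B = 1477/1657

1477/1657


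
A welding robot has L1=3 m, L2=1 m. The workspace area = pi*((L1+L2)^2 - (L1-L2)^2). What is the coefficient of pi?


Given: L1 = 3, L2 = 1
(L1+L2)^2 = (4)^2 = 16
(L1-L2)^2 = (2)^2 = 4
Difference = 16 - 4 = 12
This equals 4*L1*L2 = 4*3*1 = 12
Workspace area = 12*pi

12


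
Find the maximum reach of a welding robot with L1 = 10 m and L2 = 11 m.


Given: L1 = 10 m, L2 = 11 m
For a 2-link planar arm, max reach = L1 + L2 (fully extended)
Max reach = 10 + 11
Max reach = 21 m

21 m


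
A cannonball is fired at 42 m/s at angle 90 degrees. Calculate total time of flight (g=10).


Given: v0 = 42 m/s, theta = 90 deg, g = 10 m/s^2
sin(90) = 1
Using T = 2*v0*sin(theta) / g
T = 2*42*1 / 10
T = 84 / 10
T = 42/5 s

42/5 s


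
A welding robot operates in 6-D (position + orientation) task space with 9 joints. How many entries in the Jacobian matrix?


Given: task space dimension = 6, joints = 9
Jacobian is a 6 x 9 matrix
Total entries = rows * columns
Total = 6 * 9
Total = 54

54


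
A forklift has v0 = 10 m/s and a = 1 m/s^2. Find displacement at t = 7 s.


Given: v0 = 10 m/s, a = 1 m/s^2, t = 7 s
Using s = v0*t + (1/2)*a*t^2
s = 10*7 + (1/2)*1*7^2
s = 70 + (1/2)*49
s = 70 + 49/2
s = 189/2

189/2 m


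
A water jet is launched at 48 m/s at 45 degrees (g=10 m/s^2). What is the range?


Given: v0 = 48 m/s, theta = 45 deg, g = 10 m/s^2
sin(2*45) = sin(90) = 1
Using R = v0^2 * sin(2*theta) / g
R = 48^2 * 1 / 10
R = 2304 / 10
R = 1152/5 m

1152/5 m


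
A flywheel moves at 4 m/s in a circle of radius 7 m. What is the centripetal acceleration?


Given: v = 4 m/s, r = 7 m
Using a_c = v^2 / r
a_c = 4^2 / 7
a_c = 16 / 7
a_c = 16/7 m/s^2

16/7 m/s^2


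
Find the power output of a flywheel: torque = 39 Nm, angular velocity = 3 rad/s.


Given: tau = 39 Nm, omega = 3 rad/s
Using P = tau * omega
P = 39 * 3
P = 117 W

117 W


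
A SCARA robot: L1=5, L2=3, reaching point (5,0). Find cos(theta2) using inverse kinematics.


Given: L1 = 5, L2 = 3, target (x, y) = (5, 0)
Using cos(theta2) = (x^2 + y^2 - L1^2 - L2^2) / (2*L1*L2)
x^2 + y^2 = 5^2 + 0 = 25
L1^2 + L2^2 = 25 + 9 = 34
Numerator = 25 - 34 = -9
Denominator = 2*5*3 = 30
cos(theta2) = -9/30 = -3/10

-3/10


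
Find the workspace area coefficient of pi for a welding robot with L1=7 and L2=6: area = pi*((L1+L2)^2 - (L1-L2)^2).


Given: L1 = 7, L2 = 6
(L1+L2)^2 = (13)^2 = 169
(L1-L2)^2 = (1)^2 = 1
Difference = 169 - 1 = 168
This equals 4*L1*L2 = 4*7*6 = 168
Workspace area = 168*pi

168


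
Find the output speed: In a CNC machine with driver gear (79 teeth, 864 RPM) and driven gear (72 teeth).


Given: N1 = 79 teeth, w1 = 864 RPM, N2 = 72 teeth
Using N1*w1 = N2*w2
w2 = N1*w1 / N2
w2 = 79*864 / 72
w2 = 68256 / 72
w2 = 948 RPM

948 RPM


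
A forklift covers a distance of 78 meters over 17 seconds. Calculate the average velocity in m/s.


Given: distance d = 78 m, time t = 17 s
Using v = d / t
v = 78 / 17
v = 78/17 m/s

78/17 m/s


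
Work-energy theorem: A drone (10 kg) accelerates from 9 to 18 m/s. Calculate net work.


Given: m = 10 kg, v0 = 9 m/s, v = 18 m/s
Using W = (1/2)*m*(v^2 - v0^2)
v^2 = 18^2 = 324
v0^2 = 9^2 = 81
v^2 - v0^2 = 324 - 81 = 243
W = (1/2)*10*243 = 1215 J

1215 J


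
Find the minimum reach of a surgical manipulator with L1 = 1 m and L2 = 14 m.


Given: L1 = 1 m, L2 = 14 m
For a 2-link planar arm, min reach = |L1 - L2| (second link folded back)
Min reach = |1 - 14|
Min reach = 13 m

13 m


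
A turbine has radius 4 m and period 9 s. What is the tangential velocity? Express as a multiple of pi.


Given: radius r = 4 m, period T = 9 s
Using v = 2*pi*r / T
v = 2*pi*4 / 9
v = 8*pi / 9
v = 8/9*pi m/s

8/9*pi m/s


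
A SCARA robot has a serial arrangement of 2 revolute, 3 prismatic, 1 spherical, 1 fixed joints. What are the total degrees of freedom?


Given: serial robot with 2 revolute, 3 prismatic, 1 spherical, 1 fixed joints
DOF contribution per joint type: revolute=1, prismatic=1, spherical=3, fixed=0
DOF = 2*1 + 3*1 + 1*3 + 1*0
DOF = 8

8


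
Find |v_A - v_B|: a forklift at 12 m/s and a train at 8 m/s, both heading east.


Given: v_A = 12 m/s east, v_B = 8 m/s east
Both move in the same direction; relative speed = |v_A - v_B|
|12 - 8| = |4|
= 4 m/s

4 m/s


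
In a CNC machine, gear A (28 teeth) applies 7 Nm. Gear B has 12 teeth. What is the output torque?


Given: N1 = 28, N2 = 12, T1 = 7 Nm
Using T2/T1 = N2/N1
T2 = T1 * N2 / N1
T2 = 7 * 12 / 28
T2 = 84 / 28
T2 = 3 Nm

3 Nm


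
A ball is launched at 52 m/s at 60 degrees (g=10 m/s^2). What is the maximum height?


Given: v0 = 52 m/s, theta = 60 deg, g = 10 m/s^2
sin^2(60) = 3/4
Using H = v0^2 * sin^2(theta) / (2*g)
H = 52^2 * 3/4 / (2*10)
H = 2704 * 3/4 / 20
H = 2028 / 20
H = 507/5 m

507/5 m


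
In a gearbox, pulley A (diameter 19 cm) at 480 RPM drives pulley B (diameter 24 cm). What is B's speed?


Given: D1 = 19 cm, w1 = 480 RPM, D2 = 24 cm
Using D1*w1 = D2*w2
w2 = D1*w1 / D2
w2 = 19*480 / 24
w2 = 9120 / 24
w2 = 380 RPM

380 RPM


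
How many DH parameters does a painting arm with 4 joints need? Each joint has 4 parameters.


Given: 4 joints, 4 DH parameters per joint (d, theta, a, alpha)
Total DH parameters = number_of_joints * 4
Total = 4 * 4
Total = 16

16


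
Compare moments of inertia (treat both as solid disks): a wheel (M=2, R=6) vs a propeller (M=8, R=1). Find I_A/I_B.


Given: M1=2 kg, R1=6 m, M2=8 kg, R2=1 m
For a disk: I = (1/2)*M*R^2, so I_A/I_B = (M1*R1^2)/(M2*R2^2)
M1*R1^2 = 2*36 = 72
M2*R2^2 = 8*1 = 8
I_A/I_B = 72/8 = 9

9


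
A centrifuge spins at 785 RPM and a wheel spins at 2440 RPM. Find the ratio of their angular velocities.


Given: RPM_A = 785, RPM_B = 2440
omega = 2*pi*RPM/60, so omega_A/omega_B = RPM_A / RPM_B
omega_A/omega_B = 785 / 2440
omega_A/omega_B = 157/488

157/488


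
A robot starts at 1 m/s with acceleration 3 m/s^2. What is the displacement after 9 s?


Given: v0 = 1 m/s, a = 3 m/s^2, t = 9 s
Using s = v0*t + (1/2)*a*t^2
s = 1*9 + (1/2)*3*9^2
s = 9 + (1/2)*243
s = 9 + 243/2
s = 261/2

261/2 m


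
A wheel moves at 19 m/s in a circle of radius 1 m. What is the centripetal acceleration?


Given: v = 19 m/s, r = 1 m
Using a_c = v^2 / r
a_c = 19^2 / 1
a_c = 361 / 1
a_c = 361 m/s^2

361 m/s^2


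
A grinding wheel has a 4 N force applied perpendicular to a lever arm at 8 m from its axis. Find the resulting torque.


Given: F = 4 N, r = 8 m, angle = 90 deg (perpendicular)
Using tau = F * r * sin(90)
sin(90) = 1
tau = 4 * 8 * 1
tau = 32 Nm

32 Nm


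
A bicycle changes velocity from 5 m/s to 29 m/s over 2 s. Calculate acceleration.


Given: initial velocity v0 = 5 m/s, final velocity v = 29 m/s, time t = 2 s
Using a = (v - v0) / t
a = (29 - 5) / 2
a = 24 / 2
a = 12 m/s^2

12 m/s^2


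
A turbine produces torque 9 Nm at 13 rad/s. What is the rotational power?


Given: tau = 9 Nm, omega = 13 rad/s
Using P = tau * omega
P = 9 * 13
P = 117 W

117 W


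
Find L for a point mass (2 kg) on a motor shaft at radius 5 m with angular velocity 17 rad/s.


Given: m = 2 kg, r = 5 m, omega = 17 rad/s
For a point mass: I = m*r^2
I = 2*5^2 = 2*25 = 50
L = I*omega = 50*17
L = 850 kg*m^2/s

850 kg*m^2/s


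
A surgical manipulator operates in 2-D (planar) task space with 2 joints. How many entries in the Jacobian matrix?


Given: task space dimension = 2, joints = 2
Jacobian is a 2 x 2 matrix
Total entries = rows * columns
Total = 2 * 2
Total = 4

4


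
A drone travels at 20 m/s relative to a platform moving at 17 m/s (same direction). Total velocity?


Given: object velocity = 20 m/s, platform velocity = 17 m/s (same direction)
Using classical velocity addition: v_total = v_object + v_platform
v_total = 20 + 17
v_total = 37 m/s

37 m/s


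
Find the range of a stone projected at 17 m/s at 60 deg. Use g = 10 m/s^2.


Given: v0 = 17 m/s, theta = 60 deg, g = 10 m/s^2
sin(2*60) = sin(120) = sqrt(3)/2
Using R = v0^2 * sin(2*theta) / g
R = 17^2 * (sqrt(3)/2) / 10
R = 289 * sqrt(3) / 20
R = 289/20*sqrt(3) m

289/20*sqrt(3) m


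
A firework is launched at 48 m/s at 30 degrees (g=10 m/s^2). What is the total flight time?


Given: v0 = 48 m/s, theta = 30 deg, g = 10 m/s^2
sin(30) = 1/2
Using T = 2*v0*sin(theta) / g
T = 2*48*1/2 / 10
T = 48 / 10
T = 24/5 s

24/5 s


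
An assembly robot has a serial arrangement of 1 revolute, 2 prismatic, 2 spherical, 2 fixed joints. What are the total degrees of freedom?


Given: serial robot with 1 revolute, 2 prismatic, 2 spherical, 2 fixed joints
DOF contribution per joint type: revolute=1, prismatic=1, spherical=3, fixed=0
DOF = 1*1 + 2*1 + 2*3 + 2*0
DOF = 9

9


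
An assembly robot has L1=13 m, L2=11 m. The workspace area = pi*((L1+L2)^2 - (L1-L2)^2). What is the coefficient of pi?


Given: L1 = 13, L2 = 11
(L1+L2)^2 = (24)^2 = 576
(L1-L2)^2 = (2)^2 = 4
Difference = 576 - 4 = 572
This equals 4*L1*L2 = 4*13*11 = 572
Workspace area = 572*pi

572
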